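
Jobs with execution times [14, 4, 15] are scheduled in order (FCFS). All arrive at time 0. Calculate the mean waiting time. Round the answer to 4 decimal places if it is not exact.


FCFS order (as given): [14, 4, 15]
Waiting times:
  Job 1: wait = 0
  Job 2: wait = 14
  Job 3: wait = 18
Sum of waiting times = 32
Average waiting time = 32/3 = 10.6667

10.6667


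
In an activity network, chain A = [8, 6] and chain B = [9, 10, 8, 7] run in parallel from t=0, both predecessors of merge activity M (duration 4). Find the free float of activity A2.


ES(A2) = sum of predecessors on chain A = 8
EF(A2) = ES + duration = 8 + 6 = 14
Successor of A2 is M. ES(M) = max(sum(A), sum(B)) = max(14, 34) = 34
Free float = ES(successor) - EF(current) = 34 - 14 = 20

20


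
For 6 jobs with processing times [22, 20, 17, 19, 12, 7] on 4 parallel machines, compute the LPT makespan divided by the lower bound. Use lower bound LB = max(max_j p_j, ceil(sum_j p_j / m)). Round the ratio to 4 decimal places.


LPT order: [22, 20, 19, 17, 12, 7]
Machine loads after assignment: [22, 20, 26, 29]
LPT makespan = 29
Lower bound = max(max_job, ceil(total/4)) = max(22, 25) = 25
Ratio = 29 / 25 = 1.16

1.16


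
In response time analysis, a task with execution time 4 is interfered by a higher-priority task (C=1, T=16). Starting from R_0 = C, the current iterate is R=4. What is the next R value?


R_next = C + ceil(R_prev / T_hp) * C_hp
ceil(4 / 16) = ceil(0.25) = 1
Interference = 1 * 1 = 1
R_next = 4 + 1 = 5

5


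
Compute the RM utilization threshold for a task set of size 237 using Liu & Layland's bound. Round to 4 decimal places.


Compute 2^(1/237) = 1.0029289527
Subtract 1: 1.0029289527 - 1 = 0.0029289527
Multiply by n: 237 * 0.0029289527 = 0.6941617899
Round to 4 dp: 0.6942

0.6942


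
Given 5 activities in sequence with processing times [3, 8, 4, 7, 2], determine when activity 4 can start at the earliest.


Activity 4 starts after activities 1 through 3 complete.
Predecessor durations: [3, 8, 4]
ES = 3 + 8 + 4 = 15

15


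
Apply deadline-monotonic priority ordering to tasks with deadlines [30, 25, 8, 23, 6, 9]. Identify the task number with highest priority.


Sort tasks by relative deadline (ascending):
  Task 5: deadline = 6
  Task 3: deadline = 8
  Task 6: deadline = 9
  Task 4: deadline = 23
  Task 2: deadline = 25
  Task 1: deadline = 30
Priority order (highest first): [5, 3, 6, 4, 2, 1]
Highest priority task = 5

5


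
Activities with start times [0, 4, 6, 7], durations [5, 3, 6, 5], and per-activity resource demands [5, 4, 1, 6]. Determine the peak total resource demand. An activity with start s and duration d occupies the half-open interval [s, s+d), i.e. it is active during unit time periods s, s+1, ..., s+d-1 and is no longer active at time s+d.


Each activity i is active on [start_i, start_i + duration_i).
Compute total resource usage per time slot:
  t=0: active resources = [5], total = 5
  t=1: active resources = [5], total = 5
  t=2: active resources = [5], total = 5
  t=3: active resources = [5], total = 5
  t=4: active resources = [5, 4], total = 9
  t=5: active resources = [4], total = 4
  t=6: active resources = [4, 1], total = 5
  t=7: active resources = [1, 6], total = 7
  t=8: active resources = [1, 6], total = 7
  t=9: active resources = [1, 6], total = 7
  t=10: active resources = [1, 6], total = 7
  t=11: active resources = [1, 6], total = 7
Peak resource demand = 9

9


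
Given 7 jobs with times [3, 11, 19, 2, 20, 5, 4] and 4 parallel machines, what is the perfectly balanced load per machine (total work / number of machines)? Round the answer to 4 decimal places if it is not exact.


Total processing time = 3 + 11 + 19 + 2 + 20 + 5 + 4 = 64
Number of machines = 4
Ideal balanced load = 64 / 4 = 16.0

16.0


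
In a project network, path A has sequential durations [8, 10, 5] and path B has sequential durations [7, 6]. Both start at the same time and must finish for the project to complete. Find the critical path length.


Path A total = 8 + 10 + 5 = 23
Path B total = 7 + 6 = 13
Critical path = longest path = max(23, 13) = 23

23


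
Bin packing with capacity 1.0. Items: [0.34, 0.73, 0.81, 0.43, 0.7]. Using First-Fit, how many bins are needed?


Place items sequentially using First-Fit:
  Item 0.34 -> new Bin 1
  Item 0.73 -> new Bin 2
  Item 0.81 -> new Bin 3
  Item 0.43 -> Bin 1 (now 0.77)
  Item 0.7 -> new Bin 4
Total bins used = 4

4


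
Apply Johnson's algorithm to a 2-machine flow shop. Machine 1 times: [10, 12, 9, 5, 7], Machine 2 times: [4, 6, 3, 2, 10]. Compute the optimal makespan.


Apply Johnson's rule:
  Group 1 (a <= b): [(5, 7, 10)]
  Group 2 (a > b): [(2, 12, 6), (1, 10, 4), (3, 9, 3), (4, 5, 2)]
Optimal job order: [5, 2, 1, 3, 4]
Schedule:
  Job 5: M1 done at 7, M2 done at 17
  Job 2: M1 done at 19, M2 done at 25
  Job 1: M1 done at 29, M2 done at 33
  Job 3: M1 done at 38, M2 done at 41
  Job 4: M1 done at 43, M2 done at 45
Makespan = 45

45


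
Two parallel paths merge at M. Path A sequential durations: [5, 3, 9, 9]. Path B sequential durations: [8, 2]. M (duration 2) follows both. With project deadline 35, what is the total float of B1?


Forward pass: ES(B1) = sum of predecessors on chain B = 0
EF = ES + duration = 0 + 8 = 8
Backward pass: LF(M) = deadline = 35; LS(M) = 35 - 2 = 33
LF(B1) = LS(M) - sum(successors on chain B) = 33 - 2 = 31
LS = LF - duration = 31 - 8 = 23
Total float = LS - ES = 23 - 0 = 23

23


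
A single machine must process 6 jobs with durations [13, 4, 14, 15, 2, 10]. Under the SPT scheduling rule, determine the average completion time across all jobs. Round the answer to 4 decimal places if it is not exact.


Sort jobs by processing time (SPT order): [2, 4, 10, 13, 14, 15]
Compute completion times sequentially:
  Job 1: processing = 2, completes at 2
  Job 2: processing = 4, completes at 6
  Job 3: processing = 10, completes at 16
  Job 4: processing = 13, completes at 29
  Job 5: processing = 14, completes at 43
  Job 6: processing = 15, completes at 58
Sum of completion times = 154
Average completion time = 154/6 = 25.6667

25.6667


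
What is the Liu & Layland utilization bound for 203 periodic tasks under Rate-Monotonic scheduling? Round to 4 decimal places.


Compute 2^(1/203) = 1.0034203542
Subtract 1: 1.0034203542 - 1 = 0.0034203542
Multiply by n: 203 * 0.0034203542 = 0.6943319026
Round to 4 dp: 0.6943

0.6943


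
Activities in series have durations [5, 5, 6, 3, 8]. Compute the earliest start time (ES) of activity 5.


Activity 5 starts after activities 1 through 4 complete.
Predecessor durations: [5, 5, 6, 3]
ES = 5 + 5 + 6 + 3 = 19

19


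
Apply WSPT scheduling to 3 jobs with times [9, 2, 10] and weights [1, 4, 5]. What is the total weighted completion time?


Compute p/w ratios and sort ascending (WSPT): [(2, 4), (10, 5), (9, 1)]
Compute weighted completion times:
  Job (p=2,w=4): C=2, w*C=4*2=8
  Job (p=10,w=5): C=12, w*C=5*12=60
  Job (p=9,w=1): C=21, w*C=1*21=21
Total weighted completion time = 89

89


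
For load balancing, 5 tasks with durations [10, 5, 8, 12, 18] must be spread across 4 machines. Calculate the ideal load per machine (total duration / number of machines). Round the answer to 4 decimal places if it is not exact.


Total processing time = 10 + 5 + 8 + 12 + 18 = 53
Number of machines = 4
Ideal balanced load = 53 / 4 = 13.25

13.25


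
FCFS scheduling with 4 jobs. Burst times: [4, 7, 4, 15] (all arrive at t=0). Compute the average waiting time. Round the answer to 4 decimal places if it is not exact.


FCFS order (as given): [4, 7, 4, 15]
Waiting times:
  Job 1: wait = 0
  Job 2: wait = 4
  Job 3: wait = 11
  Job 4: wait = 15
Sum of waiting times = 30
Average waiting time = 30/4 = 7.5

7.5


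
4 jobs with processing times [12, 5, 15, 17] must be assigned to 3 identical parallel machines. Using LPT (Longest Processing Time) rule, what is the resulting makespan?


Sort jobs in decreasing order (LPT): [17, 15, 12, 5]
Assign each job to the least loaded machine:
  Machine 1: jobs [17], load = 17
  Machine 2: jobs [15], load = 15
  Machine 3: jobs [12, 5], load = 17
Makespan = max load = 17

17


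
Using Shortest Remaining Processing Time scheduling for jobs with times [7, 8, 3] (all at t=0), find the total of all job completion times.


Since all jobs arrive at t=0, SRPT equals SPT ordering.
SPT order: [3, 7, 8]
Completion times:
  Job 1: p=3, C=3
  Job 2: p=7, C=10
  Job 3: p=8, C=18
Total completion time = 3 + 10 + 18 = 31

31


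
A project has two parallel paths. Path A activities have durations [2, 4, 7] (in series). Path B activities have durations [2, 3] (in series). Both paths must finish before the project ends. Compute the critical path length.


Path A total = 2 + 4 + 7 = 13
Path B total = 2 + 3 = 5
Critical path = longest path = max(13, 5) = 13

13


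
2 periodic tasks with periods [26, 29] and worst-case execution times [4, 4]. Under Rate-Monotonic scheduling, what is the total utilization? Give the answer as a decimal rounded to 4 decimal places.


Compute individual utilizations (exact fractions):
  Task 1: C/T = 4/26 = 2/13 (approx. 0.1538)
  Task 2: C/T = 4/29 (approx. 0.1379)
Total utilization U = 2/13 + 4/29 = 110/377
Rounded to 4 decimal places: U = 0.2918
RM (Liu & Layland) bound for 2 tasks = 0.828427; compare with U = 110/377 (approx. 0.291777)
U <= bound, so schedulable by RM sufficient condition.

0.2918


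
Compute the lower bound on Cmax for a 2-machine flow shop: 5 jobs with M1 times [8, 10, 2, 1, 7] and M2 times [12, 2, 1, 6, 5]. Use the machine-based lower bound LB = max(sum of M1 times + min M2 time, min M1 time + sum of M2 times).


LB1 = sum(M1 times) + min(M2 times) = 28 + 1 = 29
LB2 = min(M1 times) + sum(M2 times) = 1 + 26 = 27
Lower bound = max(LB1, LB2) = max(29, 27) = 29

29


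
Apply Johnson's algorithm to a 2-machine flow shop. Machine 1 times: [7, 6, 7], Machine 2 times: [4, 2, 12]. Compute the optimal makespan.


Apply Johnson's rule:
  Group 1 (a <= b): [(3, 7, 12)]
  Group 2 (a > b): [(1, 7, 4), (2, 6, 2)]
Optimal job order: [3, 1, 2]
Schedule:
  Job 3: M1 done at 7, M2 done at 19
  Job 1: M1 done at 14, M2 done at 23
  Job 2: M1 done at 20, M2 done at 25
Makespan = 25

25


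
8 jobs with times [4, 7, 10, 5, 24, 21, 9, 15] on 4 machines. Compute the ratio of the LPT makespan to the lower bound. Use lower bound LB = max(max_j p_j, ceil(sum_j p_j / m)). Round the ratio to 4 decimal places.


LPT order: [24, 21, 15, 10, 9, 7, 5, 4]
Machine loads after assignment: [24, 25, 22, 24]
LPT makespan = 25
Lower bound = max(max_job, ceil(total/4)) = max(24, 24) = 24
Ratio = 25 / 24 = 1.0417

1.0417


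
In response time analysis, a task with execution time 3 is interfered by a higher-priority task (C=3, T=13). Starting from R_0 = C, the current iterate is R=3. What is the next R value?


R_next = C + ceil(R_prev / T_hp) * C_hp
ceil(3 / 13) = ceil(0.2308) = 1
Interference = 1 * 3 = 3
R_next = 3 + 3 = 6

6


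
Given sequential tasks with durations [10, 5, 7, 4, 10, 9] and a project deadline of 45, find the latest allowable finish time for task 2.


LF(activity 2) = deadline - sum of successor durations
Successors: activities 3 through 6 with durations [7, 4, 10, 9]
Sum of successor durations = 30
LF = 45 - 30 = 15

15


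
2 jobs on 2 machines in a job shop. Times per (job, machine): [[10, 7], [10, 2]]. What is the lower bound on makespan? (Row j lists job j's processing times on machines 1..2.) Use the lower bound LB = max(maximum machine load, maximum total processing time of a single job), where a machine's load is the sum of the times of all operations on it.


Machine loads:
  Machine 1: 10 + 10 = 20
  Machine 2: 7 + 2 = 9
Max machine load = 20
Job totals:
  Job 1: 17
  Job 2: 12
Max job total = 17
Lower bound = max(20, 17) = 20

20


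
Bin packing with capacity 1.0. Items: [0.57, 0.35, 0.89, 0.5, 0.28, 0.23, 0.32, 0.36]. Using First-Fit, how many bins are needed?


Place items sequentially using First-Fit:
  Item 0.57 -> new Bin 1
  Item 0.35 -> Bin 1 (now 0.92)
  Item 0.89 -> new Bin 2
  Item 0.5 -> new Bin 3
  Item 0.28 -> Bin 3 (now 0.78)
  Item 0.23 -> new Bin 4
  Item 0.32 -> Bin 4 (now 0.55)
  Item 0.36 -> Bin 4 (now 0.91)
Total bins used = 4

4


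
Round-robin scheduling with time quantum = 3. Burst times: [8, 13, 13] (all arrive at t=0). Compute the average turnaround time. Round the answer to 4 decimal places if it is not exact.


Time quantum = 3
Execution trace:
  J1 runs 3 units, time = 3
  J2 runs 3 units, time = 6
  J3 runs 3 units, time = 9
  J1 runs 3 units, time = 12
  J2 runs 3 units, time = 15
  J3 runs 3 units, time = 18
  J1 runs 2 units, time = 20
  J2 runs 3 units, time = 23
  J3 runs 3 units, time = 26
  J2 runs 3 units, time = 29
  J3 runs 3 units, time = 32
  J2 runs 1 units, time = 33
  J3 runs 1 units, time = 34
Finish times: [20, 33, 34]
Average turnaround = 87/3 = 29.0

29.0


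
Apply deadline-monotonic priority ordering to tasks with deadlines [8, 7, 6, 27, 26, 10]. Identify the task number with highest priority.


Sort tasks by relative deadline (ascending):
  Task 3: deadline = 6
  Task 2: deadline = 7
  Task 1: deadline = 8
  Task 6: deadline = 10
  Task 5: deadline = 26
  Task 4: deadline = 27
Priority order (highest first): [3, 2, 1, 6, 5, 4]
Highest priority task = 3

3


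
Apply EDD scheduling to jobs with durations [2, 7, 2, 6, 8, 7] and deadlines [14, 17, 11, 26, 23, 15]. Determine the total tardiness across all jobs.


Sort by due date (EDD order): [(2, 11), (2, 14), (7, 15), (7, 17), (8, 23), (6, 26)]
Compute completion times and tardiness:
  Job 1: p=2, d=11, C=2, tardiness=max(0,2-11)=0
  Job 2: p=2, d=14, C=4, tardiness=max(0,4-14)=0
  Job 3: p=7, d=15, C=11, tardiness=max(0,11-15)=0
  Job 4: p=7, d=17, C=18, tardiness=max(0,18-17)=1
  Job 5: p=8, d=23, C=26, tardiness=max(0,26-23)=3
  Job 6: p=6, d=26, C=32, tardiness=max(0,32-26)=6
Total tardiness = 10

10


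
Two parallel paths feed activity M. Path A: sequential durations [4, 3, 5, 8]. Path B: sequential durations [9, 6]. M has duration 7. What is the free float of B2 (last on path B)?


ES(B2) = sum of predecessors on chain B = 9
EF(B2) = ES + duration = 9 + 6 = 15
Successor of B2 is M. ES(M) = max(sum(A), sum(B)) = max(20, 15) = 20
Free float = ES(successor) - EF(current) = 20 - 15 = 5

5


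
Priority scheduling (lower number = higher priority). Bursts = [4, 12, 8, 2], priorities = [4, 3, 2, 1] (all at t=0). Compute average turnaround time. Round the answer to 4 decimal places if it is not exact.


Sort by priority (ascending = highest first):
Order: [(1, 2), (2, 8), (3, 12), (4, 4)]
Completion times:
  Priority 1, burst=2, C=2
  Priority 2, burst=8, C=10
  Priority 3, burst=12, C=22
  Priority 4, burst=4, C=26
Average turnaround = 60/4 = 15.0

15.0


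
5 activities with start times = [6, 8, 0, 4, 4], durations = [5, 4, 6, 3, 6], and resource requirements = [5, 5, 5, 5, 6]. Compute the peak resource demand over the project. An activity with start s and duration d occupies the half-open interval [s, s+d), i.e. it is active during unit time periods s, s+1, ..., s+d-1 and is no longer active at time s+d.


Each activity i is active on [start_i, start_i + duration_i).
Compute total resource usage per time slot:
  t=0: active resources = [5], total = 5
  t=1: active resources = [5], total = 5
  t=2: active resources = [5], total = 5
  t=3: active resources = [5], total = 5
  t=4: active resources = [5, 5, 6], total = 16
  t=5: active resources = [5, 5, 6], total = 16
  t=6: active resources = [5, 5, 6], total = 16
  t=7: active resources = [5, 6], total = 11
  t=8: active resources = [5, 5, 6], total = 16
  t=9: active resources = [5, 5, 6], total = 16
  t=10: active resources = [5, 5], total = 10
  t=11: active resources = [5], total = 5
Peak resource demand = 16

16


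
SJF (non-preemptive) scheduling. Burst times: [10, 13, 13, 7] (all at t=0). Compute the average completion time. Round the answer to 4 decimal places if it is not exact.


SJF order (ascending): [7, 10, 13, 13]
Completion times:
  Job 1: burst=7, C=7
  Job 2: burst=10, C=17
  Job 3: burst=13, C=30
  Job 4: burst=13, C=43
Average completion = 97/4 = 24.25

24.25


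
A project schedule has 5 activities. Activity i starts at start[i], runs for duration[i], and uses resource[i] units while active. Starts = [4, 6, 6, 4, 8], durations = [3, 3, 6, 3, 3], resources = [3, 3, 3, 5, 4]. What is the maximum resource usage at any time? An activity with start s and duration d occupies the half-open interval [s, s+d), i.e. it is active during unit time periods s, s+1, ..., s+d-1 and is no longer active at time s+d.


Each activity i is active on [start_i, start_i + duration_i).
Compute total resource usage per time slot:
  t=0: active resources = [], total = 0
  t=1: active resources = [], total = 0
  t=2: active resources = [], total = 0
  t=3: active resources = [], total = 0
  t=4: active resources = [3, 5], total = 8
  t=5: active resources = [3, 5], total = 8
  t=6: active resources = [3, 3, 3, 5], total = 14
  t=7: active resources = [3, 3], total = 6
  t=8: active resources = [3, 3, 4], total = 10
  t=9: active resources = [3, 4], total = 7
  t=10: active resources = [3, 4], total = 7
  t=11: active resources = [3], total = 3
Peak resource demand = 14

14


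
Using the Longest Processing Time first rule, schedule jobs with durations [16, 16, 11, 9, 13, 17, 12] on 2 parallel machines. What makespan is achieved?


Sort jobs in decreasing order (LPT): [17, 16, 16, 13, 12, 11, 9]
Assign each job to the least loaded machine:
  Machine 1: jobs [17, 13, 12, 9], load = 51
  Machine 2: jobs [16, 16, 11], load = 43
Makespan = max load = 51

51


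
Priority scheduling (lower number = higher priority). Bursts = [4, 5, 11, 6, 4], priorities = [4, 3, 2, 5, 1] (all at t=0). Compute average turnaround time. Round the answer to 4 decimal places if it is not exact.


Sort by priority (ascending = highest first):
Order: [(1, 4), (2, 11), (3, 5), (4, 4), (5, 6)]
Completion times:
  Priority 1, burst=4, C=4
  Priority 2, burst=11, C=15
  Priority 3, burst=5, C=20
  Priority 4, burst=4, C=24
  Priority 5, burst=6, C=30
Average turnaround = 93/5 = 18.6

18.6


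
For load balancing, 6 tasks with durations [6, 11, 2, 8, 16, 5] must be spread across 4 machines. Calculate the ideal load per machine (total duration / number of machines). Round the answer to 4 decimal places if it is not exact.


Total processing time = 6 + 11 + 2 + 8 + 16 + 5 = 48
Number of machines = 4
Ideal balanced load = 48 / 4 = 12.0

12.0


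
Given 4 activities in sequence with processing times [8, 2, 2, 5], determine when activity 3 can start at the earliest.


Activity 3 starts after activities 1 through 2 complete.
Predecessor durations: [8, 2]
ES = 8 + 2 = 10

10


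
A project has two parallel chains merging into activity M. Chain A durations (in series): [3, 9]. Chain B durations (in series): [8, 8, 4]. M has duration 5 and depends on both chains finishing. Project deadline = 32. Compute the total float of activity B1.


Forward pass: ES(B1) = sum of predecessors on chain B = 0
EF = ES + duration = 0 + 8 = 8
Backward pass: LF(M) = deadline = 32; LS(M) = 32 - 5 = 27
LF(B1) = LS(M) - sum(successors on chain B) = 27 - 12 = 15
LS = LF - duration = 15 - 8 = 7
Total float = LS - ES = 7 - 0 = 7

7


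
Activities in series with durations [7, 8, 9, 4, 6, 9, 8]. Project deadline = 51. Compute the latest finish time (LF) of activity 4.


LF(activity 4) = deadline - sum of successor durations
Successors: activities 5 through 7 with durations [6, 9, 8]
Sum of successor durations = 23
LF = 51 - 23 = 28

28


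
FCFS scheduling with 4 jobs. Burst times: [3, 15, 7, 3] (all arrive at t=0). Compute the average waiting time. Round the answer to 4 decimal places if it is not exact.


FCFS order (as given): [3, 15, 7, 3]
Waiting times:
  Job 1: wait = 0
  Job 2: wait = 3
  Job 3: wait = 18
  Job 4: wait = 25
Sum of waiting times = 46
Average waiting time = 46/4 = 11.5

11.5


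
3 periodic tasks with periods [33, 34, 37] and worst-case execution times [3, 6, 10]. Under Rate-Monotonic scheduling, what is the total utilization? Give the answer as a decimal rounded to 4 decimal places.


Compute individual utilizations (exact fractions):
  Task 1: C/T = 3/33 = 1/11 (approx. 0.0909)
  Task 2: C/T = 6/34 = 3/17 (approx. 0.1765)
  Task 3: C/T = 10/37 (approx. 0.2703)
Total utilization U = 1/11 + 3/17 + 10/37 = 3720/6919
Rounded to 4 decimal places: U = 0.5376
RM (Liu & Layland) bound for 3 tasks = 0.779763; compare with U = 3720/6919 (approx. 0.537650)
U <= bound, so schedulable by RM sufficient condition.

0.5376


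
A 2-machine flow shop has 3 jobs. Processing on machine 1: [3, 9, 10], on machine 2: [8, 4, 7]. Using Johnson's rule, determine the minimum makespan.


Apply Johnson's rule:
  Group 1 (a <= b): [(1, 3, 8)]
  Group 2 (a > b): [(3, 10, 7), (2, 9, 4)]
Optimal job order: [1, 3, 2]
Schedule:
  Job 1: M1 done at 3, M2 done at 11
  Job 3: M1 done at 13, M2 done at 20
  Job 2: M1 done at 22, M2 done at 26
Makespan = 26

26


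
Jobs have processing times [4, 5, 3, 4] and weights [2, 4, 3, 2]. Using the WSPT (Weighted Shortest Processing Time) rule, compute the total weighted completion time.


Compute p/w ratios and sort ascending (WSPT): [(3, 3), (5, 4), (4, 2), (4, 2)]
Compute weighted completion times:
  Job (p=3,w=3): C=3, w*C=3*3=9
  Job (p=5,w=4): C=8, w*C=4*8=32
  Job (p=4,w=2): C=12, w*C=2*12=24
  Job (p=4,w=2): C=16, w*C=2*16=32
Total weighted completion time = 97

97


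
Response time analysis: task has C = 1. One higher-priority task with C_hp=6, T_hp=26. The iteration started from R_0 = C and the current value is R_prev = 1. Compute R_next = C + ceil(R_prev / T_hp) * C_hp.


R_next = C + ceil(R_prev / T_hp) * C_hp
ceil(1 / 26) = ceil(0.0385) = 1
Interference = 1 * 6 = 6
R_next = 1 + 6 = 7

7


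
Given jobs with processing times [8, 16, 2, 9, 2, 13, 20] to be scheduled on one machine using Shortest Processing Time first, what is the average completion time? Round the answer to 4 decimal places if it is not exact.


Sort jobs by processing time (SPT order): [2, 2, 8, 9, 13, 16, 20]
Compute completion times sequentially:
  Job 1: processing = 2, completes at 2
  Job 2: processing = 2, completes at 4
  Job 3: processing = 8, completes at 12
  Job 4: processing = 9, completes at 21
  Job 5: processing = 13, completes at 34
  Job 6: processing = 16, completes at 50
  Job 7: processing = 20, completes at 70
Sum of completion times = 193
Average completion time = 193/7 = 27.5714

27.5714


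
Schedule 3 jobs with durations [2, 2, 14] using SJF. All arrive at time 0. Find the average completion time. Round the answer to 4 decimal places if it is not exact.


SJF order (ascending): [2, 2, 14]
Completion times:
  Job 1: burst=2, C=2
  Job 2: burst=2, C=4
  Job 3: burst=14, C=18
Average completion = 24/3 = 8.0

8.0


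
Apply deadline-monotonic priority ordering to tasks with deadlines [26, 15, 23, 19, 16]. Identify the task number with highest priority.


Sort tasks by relative deadline (ascending):
  Task 2: deadline = 15
  Task 5: deadline = 16
  Task 4: deadline = 19
  Task 3: deadline = 23
  Task 1: deadline = 26
Priority order (highest first): [2, 5, 4, 3, 1]
Highest priority task = 2

2


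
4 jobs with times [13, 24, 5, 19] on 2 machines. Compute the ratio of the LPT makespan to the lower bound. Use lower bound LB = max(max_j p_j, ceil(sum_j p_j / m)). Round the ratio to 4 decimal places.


LPT order: [24, 19, 13, 5]
Machine loads after assignment: [29, 32]
LPT makespan = 32
Lower bound = max(max_job, ceil(total/2)) = max(24, 31) = 31
Ratio = 32 / 31 = 1.0323

1.0323


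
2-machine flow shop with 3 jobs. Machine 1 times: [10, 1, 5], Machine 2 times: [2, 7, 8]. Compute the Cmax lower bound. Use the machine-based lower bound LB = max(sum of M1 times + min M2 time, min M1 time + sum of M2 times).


LB1 = sum(M1 times) + min(M2 times) = 16 + 2 = 18
LB2 = min(M1 times) + sum(M2 times) = 1 + 17 = 18
Lower bound = max(LB1, LB2) = max(18, 18) = 18

18


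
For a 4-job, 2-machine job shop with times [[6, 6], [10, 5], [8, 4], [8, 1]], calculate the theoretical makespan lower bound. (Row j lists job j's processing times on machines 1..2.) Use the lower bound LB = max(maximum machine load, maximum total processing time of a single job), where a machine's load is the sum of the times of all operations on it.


Machine loads:
  Machine 1: 6 + 10 + 8 + 8 = 32
  Machine 2: 6 + 5 + 4 + 1 = 16
Max machine load = 32
Job totals:
  Job 1: 12
  Job 2: 15
  Job 3: 12
  Job 4: 9
Max job total = 15
Lower bound = max(32, 15) = 32

32


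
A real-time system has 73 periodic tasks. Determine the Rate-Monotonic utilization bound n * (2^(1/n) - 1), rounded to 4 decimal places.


Compute 2^(1/73) = 1.0095403890
Subtract 1: 1.0095403890 - 1 = 0.0095403890
Multiply by n: 73 * 0.0095403890 = 0.6964483970
Round to 4 dp: 0.6964

0.6964


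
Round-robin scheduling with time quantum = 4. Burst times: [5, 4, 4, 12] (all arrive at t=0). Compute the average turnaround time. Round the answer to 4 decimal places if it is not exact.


Time quantum = 4
Execution trace:
  J1 runs 4 units, time = 4
  J2 runs 4 units, time = 8
  J3 runs 4 units, time = 12
  J4 runs 4 units, time = 16
  J1 runs 1 units, time = 17
  J4 runs 4 units, time = 21
  J4 runs 4 units, time = 25
Finish times: [17, 8, 12, 25]
Average turnaround = 62/4 = 15.5

15.5


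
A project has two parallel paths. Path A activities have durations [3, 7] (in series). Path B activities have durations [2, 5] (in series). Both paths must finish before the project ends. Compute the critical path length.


Path A total = 3 + 7 = 10
Path B total = 2 + 5 = 7
Critical path = longest path = max(10, 7) = 10

10


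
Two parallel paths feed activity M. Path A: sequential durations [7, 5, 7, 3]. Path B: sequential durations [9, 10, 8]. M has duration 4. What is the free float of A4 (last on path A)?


ES(A4) = sum of predecessors on chain A = 19
EF(A4) = ES + duration = 19 + 3 = 22
Successor of A4 is M. ES(M) = max(sum(A), sum(B)) = max(22, 27) = 27
Free float = ES(successor) - EF(current) = 27 - 22 = 5

5


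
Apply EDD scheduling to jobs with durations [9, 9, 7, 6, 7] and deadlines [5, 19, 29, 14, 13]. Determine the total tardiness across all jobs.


Sort by due date (EDD order): [(9, 5), (7, 13), (6, 14), (9, 19), (7, 29)]
Compute completion times and tardiness:
  Job 1: p=9, d=5, C=9, tardiness=max(0,9-5)=4
  Job 2: p=7, d=13, C=16, tardiness=max(0,16-13)=3
  Job 3: p=6, d=14, C=22, tardiness=max(0,22-14)=8
  Job 4: p=9, d=19, C=31, tardiness=max(0,31-19)=12
  Job 5: p=7, d=29, C=38, tardiness=max(0,38-29)=9
Total tardiness = 36

36


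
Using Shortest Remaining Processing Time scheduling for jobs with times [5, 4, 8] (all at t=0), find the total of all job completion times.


Since all jobs arrive at t=0, SRPT equals SPT ordering.
SPT order: [4, 5, 8]
Completion times:
  Job 1: p=4, C=4
  Job 2: p=5, C=9
  Job 3: p=8, C=17
Total completion time = 4 + 9 + 17 = 30

30


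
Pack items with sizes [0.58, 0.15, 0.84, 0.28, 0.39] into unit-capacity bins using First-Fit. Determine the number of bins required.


Place items sequentially using First-Fit:
  Item 0.58 -> new Bin 1
  Item 0.15 -> Bin 1 (now 0.73)
  Item 0.84 -> new Bin 2
  Item 0.28 -> new Bin 3
  Item 0.39 -> Bin 3 (now 0.67)
Total bins used = 3

3


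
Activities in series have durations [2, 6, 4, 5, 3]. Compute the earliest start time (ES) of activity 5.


Activity 5 starts after activities 1 through 4 complete.
Predecessor durations: [2, 6, 4, 5]
ES = 2 + 6 + 4 + 5 = 17

17


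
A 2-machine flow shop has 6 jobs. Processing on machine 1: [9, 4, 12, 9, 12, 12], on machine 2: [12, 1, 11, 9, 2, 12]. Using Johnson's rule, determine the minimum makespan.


Apply Johnson's rule:
  Group 1 (a <= b): [(1, 9, 12), (4, 9, 9), (6, 12, 12)]
  Group 2 (a > b): [(3, 12, 11), (5, 12, 2), (2, 4, 1)]
Optimal job order: [1, 4, 6, 3, 5, 2]
Schedule:
  Job 1: M1 done at 9, M2 done at 21
  Job 4: M1 done at 18, M2 done at 30
  Job 6: M1 done at 30, M2 done at 42
  Job 3: M1 done at 42, M2 done at 53
  Job 5: M1 done at 54, M2 done at 56
  Job 2: M1 done at 58, M2 done at 59
Makespan = 59

59


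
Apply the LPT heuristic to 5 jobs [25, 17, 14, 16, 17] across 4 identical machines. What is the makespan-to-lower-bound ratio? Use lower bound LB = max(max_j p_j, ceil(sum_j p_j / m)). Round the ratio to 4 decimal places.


LPT order: [25, 17, 17, 16, 14]
Machine loads after assignment: [25, 17, 17, 30]
LPT makespan = 30
Lower bound = max(max_job, ceil(total/4)) = max(25, 23) = 25
Ratio = 30 / 25 = 1.2

1.2


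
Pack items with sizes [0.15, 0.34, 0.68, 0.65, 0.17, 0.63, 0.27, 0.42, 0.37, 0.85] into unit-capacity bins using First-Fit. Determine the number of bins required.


Place items sequentially using First-Fit:
  Item 0.15 -> new Bin 1
  Item 0.34 -> Bin 1 (now 0.49)
  Item 0.68 -> new Bin 2
  Item 0.65 -> new Bin 3
  Item 0.17 -> Bin 1 (now 0.66)
  Item 0.63 -> new Bin 4
  Item 0.27 -> Bin 1 (now 0.93)
  Item 0.42 -> new Bin 5
  Item 0.37 -> Bin 4 (now 1.0)
  Item 0.85 -> new Bin 6
Total bins used = 6

6


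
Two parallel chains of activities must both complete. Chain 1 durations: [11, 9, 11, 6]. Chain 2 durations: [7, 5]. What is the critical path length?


Path A total = 11 + 9 + 11 + 6 = 37
Path B total = 7 + 5 = 12
Critical path = longest path = max(37, 12) = 37

37


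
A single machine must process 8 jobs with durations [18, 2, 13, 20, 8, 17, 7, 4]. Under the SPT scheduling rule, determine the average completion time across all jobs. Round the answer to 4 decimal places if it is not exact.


Sort jobs by processing time (SPT order): [2, 4, 7, 8, 13, 17, 18, 20]
Compute completion times sequentially:
  Job 1: processing = 2, completes at 2
  Job 2: processing = 4, completes at 6
  Job 3: processing = 7, completes at 13
  Job 4: processing = 8, completes at 21
  Job 5: processing = 13, completes at 34
  Job 6: processing = 17, completes at 51
  Job 7: processing = 18, completes at 69
  Job 8: processing = 20, completes at 89
Sum of completion times = 285
Average completion time = 285/8 = 35.625

35.625


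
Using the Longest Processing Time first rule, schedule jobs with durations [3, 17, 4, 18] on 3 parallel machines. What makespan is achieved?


Sort jobs in decreasing order (LPT): [18, 17, 4, 3]
Assign each job to the least loaded machine:
  Machine 1: jobs [18], load = 18
  Machine 2: jobs [17], load = 17
  Machine 3: jobs [4, 3], load = 7
Makespan = max load = 18

18


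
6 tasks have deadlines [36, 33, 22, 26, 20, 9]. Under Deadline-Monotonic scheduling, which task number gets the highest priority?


Sort tasks by relative deadline (ascending):
  Task 6: deadline = 9
  Task 5: deadline = 20
  Task 3: deadline = 22
  Task 4: deadline = 26
  Task 2: deadline = 33
  Task 1: deadline = 36
Priority order (highest first): [6, 5, 3, 4, 2, 1]
Highest priority task = 6

6


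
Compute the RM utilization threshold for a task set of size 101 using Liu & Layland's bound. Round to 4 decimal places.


Compute 2^(1/101) = 1.0068864466
Subtract 1: 1.0068864466 - 1 = 0.0068864466
Multiply by n: 101 * 0.0068864466 = 0.6955311066
Round to 4 dp: 0.6955

0.6955


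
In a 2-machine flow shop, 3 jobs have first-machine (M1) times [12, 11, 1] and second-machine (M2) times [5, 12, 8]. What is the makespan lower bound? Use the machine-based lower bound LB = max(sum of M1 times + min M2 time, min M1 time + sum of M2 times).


LB1 = sum(M1 times) + min(M2 times) = 24 + 5 = 29
LB2 = min(M1 times) + sum(M2 times) = 1 + 25 = 26
Lower bound = max(LB1, LB2) = max(29, 26) = 29

29


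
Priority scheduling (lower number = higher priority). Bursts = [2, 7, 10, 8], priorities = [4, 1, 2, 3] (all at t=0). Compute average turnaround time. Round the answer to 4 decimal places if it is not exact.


Sort by priority (ascending = highest first):
Order: [(1, 7), (2, 10), (3, 8), (4, 2)]
Completion times:
  Priority 1, burst=7, C=7
  Priority 2, burst=10, C=17
  Priority 3, burst=8, C=25
  Priority 4, burst=2, C=27
Average turnaround = 76/4 = 19.0

19.0


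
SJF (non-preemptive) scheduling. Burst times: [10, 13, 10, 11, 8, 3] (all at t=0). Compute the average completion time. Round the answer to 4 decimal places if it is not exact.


SJF order (ascending): [3, 8, 10, 10, 11, 13]
Completion times:
  Job 1: burst=3, C=3
  Job 2: burst=8, C=11
  Job 3: burst=10, C=21
  Job 4: burst=10, C=31
  Job 5: burst=11, C=42
  Job 6: burst=13, C=55
Average completion = 163/6 = 27.1667

27.1667


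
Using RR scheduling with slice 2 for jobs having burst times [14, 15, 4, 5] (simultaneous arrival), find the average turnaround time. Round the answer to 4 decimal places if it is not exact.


Time quantum = 2
Execution trace:
  J1 runs 2 units, time = 2
  J2 runs 2 units, time = 4
  J3 runs 2 units, time = 6
  J4 runs 2 units, time = 8
  J1 runs 2 units, time = 10
  J2 runs 2 units, time = 12
  J3 runs 2 units, time = 14
  J4 runs 2 units, time = 16
  J1 runs 2 units, time = 18
  J2 runs 2 units, time = 20
  J4 runs 1 units, time = 21
  J1 runs 2 units, time = 23
  J2 runs 2 units, time = 25
  J1 runs 2 units, time = 27
  J2 runs 2 units, time = 29
  J1 runs 2 units, time = 31
  J2 runs 2 units, time = 33
  J1 runs 2 units, time = 35
  J2 runs 2 units, time = 37
  J2 runs 1 units, time = 38
Finish times: [35, 38, 14, 21]
Average turnaround = 108/4 = 27.0

27.0


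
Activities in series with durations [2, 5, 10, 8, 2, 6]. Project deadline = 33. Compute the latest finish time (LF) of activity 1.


LF(activity 1) = deadline - sum of successor durations
Successors: activities 2 through 6 with durations [5, 10, 8, 2, 6]
Sum of successor durations = 31
LF = 33 - 31 = 2

2


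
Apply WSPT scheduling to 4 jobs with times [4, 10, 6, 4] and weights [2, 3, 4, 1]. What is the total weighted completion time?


Compute p/w ratios and sort ascending (WSPT): [(6, 4), (4, 2), (10, 3), (4, 1)]
Compute weighted completion times:
  Job (p=6,w=4): C=6, w*C=4*6=24
  Job (p=4,w=2): C=10, w*C=2*10=20
  Job (p=10,w=3): C=20, w*C=3*20=60
  Job (p=4,w=1): C=24, w*C=1*24=24
Total weighted completion time = 128

128


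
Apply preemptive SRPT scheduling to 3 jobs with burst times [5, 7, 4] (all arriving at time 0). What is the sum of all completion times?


Since all jobs arrive at t=0, SRPT equals SPT ordering.
SPT order: [4, 5, 7]
Completion times:
  Job 1: p=4, C=4
  Job 2: p=5, C=9
  Job 3: p=7, C=16
Total completion time = 4 + 9 + 16 = 29

29


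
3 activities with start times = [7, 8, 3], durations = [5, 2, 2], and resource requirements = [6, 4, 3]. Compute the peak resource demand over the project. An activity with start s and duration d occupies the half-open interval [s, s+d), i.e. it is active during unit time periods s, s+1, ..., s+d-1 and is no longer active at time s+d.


Each activity i is active on [start_i, start_i + duration_i).
Compute total resource usage per time slot:
  t=0: active resources = [], total = 0
  t=1: active resources = [], total = 0
  t=2: active resources = [], total = 0
  t=3: active resources = [3], total = 3
  t=4: active resources = [3], total = 3
  t=5: active resources = [], total = 0
  t=6: active resources = [], total = 0
  t=7: active resources = [6], total = 6
  t=8: active resources = [6, 4], total = 10
  t=9: active resources = [6, 4], total = 10
  t=10: active resources = [6], total = 6
  t=11: active resources = [6], total = 6
Peak resource demand = 10

10


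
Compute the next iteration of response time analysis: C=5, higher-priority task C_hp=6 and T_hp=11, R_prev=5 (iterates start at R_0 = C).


R_next = C + ceil(R_prev / T_hp) * C_hp
ceil(5 / 11) = ceil(0.4545) = 1
Interference = 1 * 6 = 6
R_next = 5 + 6 = 11

11


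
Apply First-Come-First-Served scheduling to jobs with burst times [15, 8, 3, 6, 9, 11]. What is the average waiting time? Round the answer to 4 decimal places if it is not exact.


FCFS order (as given): [15, 8, 3, 6, 9, 11]
Waiting times:
  Job 1: wait = 0
  Job 2: wait = 15
  Job 3: wait = 23
  Job 4: wait = 26
  Job 5: wait = 32
  Job 6: wait = 41
Sum of waiting times = 137
Average waiting time = 137/6 = 22.8333

22.8333


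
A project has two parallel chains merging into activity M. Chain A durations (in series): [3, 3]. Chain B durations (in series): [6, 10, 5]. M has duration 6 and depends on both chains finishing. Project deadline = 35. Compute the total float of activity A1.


Forward pass: ES(A1) = sum of predecessors on chain A = 0
EF = ES + duration = 0 + 3 = 3
Backward pass: LF(M) = deadline = 35; LS(M) = 35 - 6 = 29
LF(A1) = LS(M) - sum(successors on chain A) = 29 - 3 = 26
LS = LF - duration = 26 - 3 = 23
Total float = LS - ES = 23 - 0 = 23

23


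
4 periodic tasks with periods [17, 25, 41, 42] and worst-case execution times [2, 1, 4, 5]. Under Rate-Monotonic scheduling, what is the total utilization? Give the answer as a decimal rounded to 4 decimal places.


Compute individual utilizations (exact fractions):
  Task 1: C/T = 2/17 (approx. 0.1176)
  Task 2: C/T = 1/25 (approx. 0.04)
  Task 3: C/T = 4/41 (approx. 0.0976)
  Task 4: C/T = 5/42 (approx. 0.119)
Total utilization U = 2/17 + 1/25 + 4/41 + 5/42 = 273899/731850
Rounded to 4 decimal places: U = 0.3743
RM (Liu & Layland) bound for 4 tasks = 0.756828; compare with U = 273899/731850 (approx. 0.374256)
U <= bound, so schedulable by RM sufficient condition.

0.3743


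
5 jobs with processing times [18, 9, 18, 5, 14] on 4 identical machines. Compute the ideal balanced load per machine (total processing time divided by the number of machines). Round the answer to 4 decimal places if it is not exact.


Total processing time = 18 + 9 + 18 + 5 + 14 = 64
Number of machines = 4
Ideal balanced load = 64 / 4 = 16.0

16.0


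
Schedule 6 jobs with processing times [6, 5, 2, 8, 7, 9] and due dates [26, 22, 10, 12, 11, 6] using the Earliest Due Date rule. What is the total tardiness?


Sort by due date (EDD order): [(9, 6), (2, 10), (7, 11), (8, 12), (5, 22), (6, 26)]
Compute completion times and tardiness:
  Job 1: p=9, d=6, C=9, tardiness=max(0,9-6)=3
  Job 2: p=2, d=10, C=11, tardiness=max(0,11-10)=1
  Job 3: p=7, d=11, C=18, tardiness=max(0,18-11)=7
  Job 4: p=8, d=12, C=26, tardiness=max(0,26-12)=14
  Job 5: p=5, d=22, C=31, tardiness=max(0,31-22)=9
  Job 6: p=6, d=26, C=37, tardiness=max(0,37-26)=11
Total tardiness = 45

45


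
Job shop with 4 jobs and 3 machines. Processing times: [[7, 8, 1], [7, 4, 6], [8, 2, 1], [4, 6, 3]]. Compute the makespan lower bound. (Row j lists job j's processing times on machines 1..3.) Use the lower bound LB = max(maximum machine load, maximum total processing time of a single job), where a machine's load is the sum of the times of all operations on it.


Machine loads:
  Machine 1: 7 + 7 + 8 + 4 = 26
  Machine 2: 8 + 4 + 2 + 6 = 20
  Machine 3: 1 + 6 + 1 + 3 = 11
Max machine load = 26
Job totals:
  Job 1: 16
  Job 2: 17
  Job 3: 11
  Job 4: 13
Max job total = 17
Lower bound = max(26, 17) = 26

26


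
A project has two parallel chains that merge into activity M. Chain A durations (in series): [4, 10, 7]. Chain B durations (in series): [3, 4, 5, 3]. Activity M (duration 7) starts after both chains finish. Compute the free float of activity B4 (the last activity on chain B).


ES(B4) = sum of predecessors on chain B = 12
EF(B4) = ES + duration = 12 + 3 = 15
Successor of B4 is M. ES(M) = max(sum(A), sum(B)) = max(21, 15) = 21
Free float = ES(successor) - EF(current) = 21 - 15 = 6

6


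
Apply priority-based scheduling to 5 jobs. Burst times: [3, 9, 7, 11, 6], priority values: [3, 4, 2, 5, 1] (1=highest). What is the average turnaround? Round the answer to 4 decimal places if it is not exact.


Sort by priority (ascending = highest first):
Order: [(1, 6), (2, 7), (3, 3), (4, 9), (5, 11)]
Completion times:
  Priority 1, burst=6, C=6
  Priority 2, burst=7, C=13
  Priority 3, burst=3, C=16
  Priority 4, burst=9, C=25
  Priority 5, burst=11, C=36
Average turnaround = 96/5 = 19.2

19.2
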